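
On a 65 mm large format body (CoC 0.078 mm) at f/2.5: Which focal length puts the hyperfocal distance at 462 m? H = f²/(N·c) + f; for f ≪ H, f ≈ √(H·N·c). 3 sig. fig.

300 mm

From H = f²/(N·c) + f, with f ≪ H: f ≈ √(H·N·c) = √(462000 × 2.5 × 0.078) = √90090 ≈ 300.1 mm.
The +f correction barely moves this — solving exactly, f² + N·c·f − N·c·H = 0 ⇒ f = (−N·c + √((N·c)² + 4·N·c·H))/2 = (−0.195 + √360360)/2 ≈ 300.05 mm, so f ≈ 300 mm.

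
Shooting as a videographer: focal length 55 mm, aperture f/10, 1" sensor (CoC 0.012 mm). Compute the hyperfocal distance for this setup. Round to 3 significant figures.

Hyperfocal distance H = f²/(N·c) + f = 55²/(10 × 0.012) + 55 = 3025/0.12 + 55 ≈ 25263.3 mm ≈ 25.3 m.

25.3 m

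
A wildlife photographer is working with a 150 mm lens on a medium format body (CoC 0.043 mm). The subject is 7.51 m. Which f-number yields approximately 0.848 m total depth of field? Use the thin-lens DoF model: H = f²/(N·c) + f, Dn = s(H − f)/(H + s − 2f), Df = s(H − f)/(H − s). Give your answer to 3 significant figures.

Write h = H − f = f²/(N·c). The thin-lens limits are Dn = s·h/(h + (s−f)) and Df = s·h/(h − (s−f)), so DoF = Df − Dn = 2·s·(s−f)·h / (h² − (s−f)²).
That is a quadratic in h: DoF·h² − 2·s·(s−f)·h − DoF·(s−f)² = 0 ⇒ h = (s−f)·(s + √(s² + DoF²)) / DoF = 7360 × (7510 + √(7510² + 848²)) / 848 = 7360 × (7510 + 7557.72) / 848 ≈ 130776 mm.
Then N = f²/(c·h) = 150² / (0.043 × 130776) = 22500 / 5623.4 ≈ 4.

f/4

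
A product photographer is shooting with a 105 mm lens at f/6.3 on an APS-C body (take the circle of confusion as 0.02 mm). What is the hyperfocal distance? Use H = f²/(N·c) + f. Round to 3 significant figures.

Hyperfocal distance H = f²/(N·c) + f = 105²/(6.3 × 0.02) + 105 = 11025/0.126 + 105 ≈ 87605.0 mm ≈ 87.6 m.

87.6 m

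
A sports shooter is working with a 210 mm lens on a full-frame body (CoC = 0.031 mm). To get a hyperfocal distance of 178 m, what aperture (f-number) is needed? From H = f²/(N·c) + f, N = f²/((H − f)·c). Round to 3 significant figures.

Rearrange H = f²/(N·c) + f for N: N = f² / ((H − f)·c).
N = 210² / ((178000 − 210) × 0.031) = 44100 / 5511 ≈ 8.

f/8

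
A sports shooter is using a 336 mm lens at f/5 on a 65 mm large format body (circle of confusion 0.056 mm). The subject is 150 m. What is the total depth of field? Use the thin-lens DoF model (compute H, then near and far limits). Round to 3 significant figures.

Hyperfocal distance H = f²/(N·c) + f = 336²/(5 × 0.056) + 336 = 112896/0.28 + 336 ≈ 403536.0 mm ≈ 403.5 m.
Near limit Dn = s·(H − f)/(H + s − 2f) = 150000 × (403536.0 − 336) / (403536.0 + 150000 − 2 × 336) = 150000 × 403200.0 / 552864.0 ≈ 109394 mm.
Far limit Df = s·(H − f)/(H − s) = 150000 × (403536.0 − 336) / (403536.0 − 150000) = 150000 × 403200.0 / 253536.0 ≈ 238546 mm.
Depth of field = Df − Dn = 238546 − 109394 ≈ 129152 mm ≈ 129 m.

129 m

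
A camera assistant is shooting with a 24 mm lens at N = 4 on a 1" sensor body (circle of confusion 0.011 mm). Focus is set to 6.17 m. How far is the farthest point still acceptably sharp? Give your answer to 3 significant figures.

Hyperfocal distance H = f²/(N·c) + f = 24²/(4 × 0.011) + 24 = 576/0.044 + 24 ≈ 13114.9 mm ≈ 13.11 m.
Far limit Df = s·(H − f)/(H − s) = 6170 × (13114.9 − 24) / (13114.9 − 6170) = 6170 × 13090.9 / 6944.9 ≈ 11630 mm ≈ 11.6 m.

11.6 m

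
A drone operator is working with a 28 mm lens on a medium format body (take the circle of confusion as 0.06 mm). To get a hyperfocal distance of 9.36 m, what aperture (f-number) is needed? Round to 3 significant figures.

Rearrange H = f²/(N·c) + f for N: N = f² / ((H − f)·c).
N = 28² / ((9360 − 28) × 0.06) = 784 / 559.9 ≈ 1.40.

f/1.40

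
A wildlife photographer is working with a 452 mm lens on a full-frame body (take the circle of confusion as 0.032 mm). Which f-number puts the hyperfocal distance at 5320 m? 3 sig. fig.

f/1.20

Rearrange H = f²/(N·c) + f for N: N = f² / ((H − f)·c).
N = 452² / ((5320000 − 452) × 0.032) = 204304 / 170226 ≈ 1.20.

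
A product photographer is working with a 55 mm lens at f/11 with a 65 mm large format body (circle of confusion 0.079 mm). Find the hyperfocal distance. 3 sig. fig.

Hyperfocal distance H = f²/(N·c) + f = 55²/(11 × 0.079) + 55 = 3025/0.869 + 55 ≈ 3536.0 mm ≈ 3.54 m.

3.54 m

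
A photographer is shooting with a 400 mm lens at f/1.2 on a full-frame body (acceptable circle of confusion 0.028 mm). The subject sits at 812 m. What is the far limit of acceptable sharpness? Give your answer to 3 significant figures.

979 m

Hyperfocal distance H = f²/(N·c) + f = 400²/(1.2 × 0.028) + 400 = 160000/0.0336 + 400 ≈ 4762304.8 mm ≈ 4762 m.
Far limit Df = s·(H − f)/(H − s) = 812000 × (4762304.8 − 400) / (4762304.8 − 812000) = 812000 × 4761904.8 / 3950304.8 ≈ 978827 mm ≈ 979 m.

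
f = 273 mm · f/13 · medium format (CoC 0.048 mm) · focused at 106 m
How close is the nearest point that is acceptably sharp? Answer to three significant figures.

Hyperfocal distance H = f²/(N·c) + f = 273²/(13 × 0.048) + 273 = 74529/0.624 + 273 ≈ 119710.5 mm ≈ 119.7 m.
Near limit Dn = s·(H − f)/(H + s − 2f) = 106000 × (119710.5 − 273) / (119710.5 + 106000 − 2 × 273) = 106000 × 119437.5 / 225164.5 ≈ 56227 mm ≈ 56.2 m.

56.2 m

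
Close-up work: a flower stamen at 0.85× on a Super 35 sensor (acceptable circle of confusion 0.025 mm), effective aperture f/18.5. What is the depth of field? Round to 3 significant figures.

1.28 mm

At magnification m, DoF ≈ 2·N_eff·c/m² = 2 × 18.5 × 0.025 / 0.85² = 0.925 / 0.7225 ≈ 1.28 mm.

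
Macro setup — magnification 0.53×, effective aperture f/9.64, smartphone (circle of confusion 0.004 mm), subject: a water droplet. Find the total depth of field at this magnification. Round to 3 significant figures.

At magnification m, DoF ≈ 2·N_eff·c/m² = 2 × 9.64 × 0.004 / 0.53² = 0.07712 / 0.2809 ≈ 0.275 mm.

0.275 mm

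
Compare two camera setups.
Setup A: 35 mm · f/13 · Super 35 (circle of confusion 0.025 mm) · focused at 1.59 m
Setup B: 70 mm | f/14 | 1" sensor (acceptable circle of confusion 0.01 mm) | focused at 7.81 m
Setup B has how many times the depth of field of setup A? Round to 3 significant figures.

Setup A: H = 35²/(13×0.025) + 35 ≈ 3804.2 mm; DoF = Df − Dn = 2706.6 − 1125.6 ≈ 1581.0 mm.
Setup B: H = 70²/(14×0.01) + 70 ≈ 35070.0 mm; DoF = Df − Dn = 10027.5 − 6395.6 ≈ 3631.9 mm.
Ratio = 3631.9 / 1581.0 ≈ 2.30.

2.30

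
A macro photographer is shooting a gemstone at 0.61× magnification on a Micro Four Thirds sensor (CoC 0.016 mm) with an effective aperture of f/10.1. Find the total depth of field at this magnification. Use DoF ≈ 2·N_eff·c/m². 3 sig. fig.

0.869 mm

At magnification m, DoF ≈ 2·N_eff·c/m² = 2 × 10.1 × 0.016 / 0.61² = 0.3232 / 0.3721 ≈ 0.869 mm.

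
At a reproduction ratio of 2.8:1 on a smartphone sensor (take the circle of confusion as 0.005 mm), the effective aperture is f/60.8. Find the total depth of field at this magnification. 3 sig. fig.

0.0776 mm

At magnification m, DoF ≈ 2·N_eff·c/m² = 2 × 60.8 × 0.005 / 2.8² = 0.608 / 7.84 ≈ 0.0776 mm.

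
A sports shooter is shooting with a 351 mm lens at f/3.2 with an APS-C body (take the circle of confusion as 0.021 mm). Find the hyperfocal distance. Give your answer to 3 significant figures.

Hyperfocal distance H = f²/(N·c) + f = 351²/(3.2 × 0.021) + 351 = 123201/0.0672 + 351 ≈ 1833699.2 mm ≈ 1830 m.

1830 m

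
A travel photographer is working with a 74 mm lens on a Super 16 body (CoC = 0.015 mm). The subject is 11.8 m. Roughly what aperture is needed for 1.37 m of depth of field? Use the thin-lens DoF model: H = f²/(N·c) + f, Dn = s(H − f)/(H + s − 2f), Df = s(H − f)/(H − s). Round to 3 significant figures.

f/1.80

Write h = H − f = f²/(N·c). The thin-lens limits are Dn = s·h/(h + (s−f)) and Df = s·h/(h − (s−f)), so DoF = Df − Dn = 2·s·(s−f)·h / (h² − (s−f)²).
That is a quadratic in h: DoF·h² − 2·s·(s−f)·h − DoF·(s−f)² = 0 ⇒ h = (s−f)·(s + √(s² + DoF²)) / DoF = 11726 × (11800 + √(11800² + 1370²)) / 1370 = 11726 × (11800 + 11879.3) / 1370 ≈ 202674 mm.
Then N = f²/(c·h) = 74² / (0.015 × 202674) = 5476 / 3040.1 ≈ 1.80.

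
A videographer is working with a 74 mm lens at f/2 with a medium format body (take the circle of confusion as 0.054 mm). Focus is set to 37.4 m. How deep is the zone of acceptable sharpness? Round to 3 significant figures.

Hyperfocal distance H = f²/(N·c) + f = 74²/(2 × 0.054) + 74 = 5476/0.108 + 74 ≈ 50777.7 mm ≈ 50.78 m.
Near limit Dn = s·(H − f)/(H + s − 2f) = 37400 × (50777.7 − 74) / (50777.7 + 37400 − 2 × 74) = 37400 × 50703.7 / 88029.7 ≈ 21542 mm.
Far limit Df = s·(H − f)/(H − s) = 37400 × (50777.7 − 74) / (50777.7 − 37400) = 37400 × 50703.7 / 13377.7 ≈ 141752 mm.
Depth of field = Df − Dn = 141752 − 21542 ≈ 120210 mm ≈ 120 m.

120 m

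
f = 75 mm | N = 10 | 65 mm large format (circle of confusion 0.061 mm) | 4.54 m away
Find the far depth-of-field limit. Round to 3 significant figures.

Hyperfocal distance H = f²/(N·c) + f = 75²/(10 × 0.061) + 75 = 5625/0.61 + 75 ≈ 9296.3 mm ≈ 9.296 m.
Far limit Df = s·(H − f)/(H − s) = 4540 × (9296.3 − 75) / (9296.3 − 4540) = 4540 × 9221.3 / 4756.3 ≈ 8801.9 mm ≈ 8.80 m.

8.80 m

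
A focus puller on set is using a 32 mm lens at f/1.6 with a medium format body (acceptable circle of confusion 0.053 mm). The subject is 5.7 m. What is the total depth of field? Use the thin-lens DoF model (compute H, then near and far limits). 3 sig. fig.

6.86 m

Hyperfocal distance H = f²/(N·c) + f = 32²/(1.6 × 0.053) + 32 = 1024/0.0848 + 32 ≈ 12107.5 mm ≈ 12.11 m.
Near limit Dn = s·(H − f)/(H + s − 2f) = 5700 × (12107.5 − 32) / (12107.5 + 5700 − 2 × 32) = 5700 × 12075.5 / 17743.5 ≈ 3879.2 mm.
Far limit Df = s·(H − f)/(H − s) = 5700 × (12107.5 − 32) / (12107.5 − 5700) = 5700 × 12075.5 / 6407.5 ≈ 10742.2 mm.
Depth of field = Df − Dn = 10742.2 − 3879.2 ≈ 6863.0 mm ≈ 6.86 m.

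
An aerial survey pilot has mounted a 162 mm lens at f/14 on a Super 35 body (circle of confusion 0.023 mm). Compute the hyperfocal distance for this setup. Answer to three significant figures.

81.7 m

Hyperfocal distance H = f²/(N·c) + f = 162²/(14 × 0.023) + 162 = 26244/0.322 + 162 ≈ 81665.1 mm ≈ 81.7 m.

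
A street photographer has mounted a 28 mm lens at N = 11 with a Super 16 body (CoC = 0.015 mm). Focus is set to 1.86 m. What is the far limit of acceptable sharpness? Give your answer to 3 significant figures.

Hyperfocal distance H = f²/(N·c) + f = 28²/(11 × 0.015) + 28 = 784/0.165 + 28 ≈ 4779.5 mm ≈ 4.780 m.
Far limit Df = s·(H − f)/(H − s) = 1860 × (4779.5 − 28) / (4779.5 − 1860) = 1860 × 4751.5 / 2919.5 ≈ 3027.2 mm ≈ 3.03 m.

3.03 m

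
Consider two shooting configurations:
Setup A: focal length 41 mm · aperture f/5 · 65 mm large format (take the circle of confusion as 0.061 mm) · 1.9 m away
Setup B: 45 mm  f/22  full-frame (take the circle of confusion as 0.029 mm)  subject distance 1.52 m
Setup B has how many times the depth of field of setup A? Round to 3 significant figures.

Setup A: H = 41²/(5×0.061) + 41 ≈ 5552.5 mm; DoF = Df − Dn = 2867.0 − 1420.8 ≈ 1446.2 mm.
Setup B: H = 45²/(22×0.029) + 45 ≈ 3219.0 mm; DoF = Df − Dn = 2839.6 − 1037.7 ≈ 1801.9 mm.
Ratio = 1801.9 / 1446.2 ≈ 1.25.

1.25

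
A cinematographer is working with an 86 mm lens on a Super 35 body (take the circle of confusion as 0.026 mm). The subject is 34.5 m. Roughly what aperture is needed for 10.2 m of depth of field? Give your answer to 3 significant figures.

f/1.20

Write h = H − f = f²/(N·c). The thin-lens limits are Dn = s·h/(h + (s−f)) and Df = s·h/(h − (s−f)), so DoF = Df − Dn = 2·s·(s−f)·h / (h² − (s−f)²).
That is a quadratic in h: DoF·h² − 2·s·(s−f)·h − DoF·(s−f)² = 0 ⇒ h = (s−f)·(s + √(s² + DoF²)) / DoF = 34414 × (34500 + √(34500² + 10200²)) / 10200 = 34414 × (34500 + 35976.2) / 10200 ≈ 237781 mm.
Then N = f²/(c·h) = 86² / (0.026 × 237781) = 7396 / 6182.3 ≈ 1.20.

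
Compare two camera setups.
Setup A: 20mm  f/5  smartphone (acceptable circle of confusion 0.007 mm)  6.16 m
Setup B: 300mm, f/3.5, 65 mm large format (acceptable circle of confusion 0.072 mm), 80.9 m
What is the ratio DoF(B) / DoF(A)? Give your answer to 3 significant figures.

4.14

Setup A: H = 20²/(5×0.007) + 20 ≈ 11448.6 mm; DoF = Df − Dn = 13311.7 − 4007.2 ≈ 9304.5 mm.
Setup B: H = 300²/(3.5×0.072) + 300 ≈ 357442.9 mm; DoF = Df − Dn = 104479 − 66004 ≈ 38475 mm.
Ratio = 38475 / 9304.5 ≈ 4.14.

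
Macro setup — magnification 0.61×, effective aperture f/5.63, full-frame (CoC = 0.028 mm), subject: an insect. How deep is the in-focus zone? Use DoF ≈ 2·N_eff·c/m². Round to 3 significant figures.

0.847 mm

At magnification m, DoF ≈ 2·N_eff·c/m² = 2 × 5.63 × 0.028 / 0.61² = 0.3153 / 0.3721 ≈ 0.847 mm.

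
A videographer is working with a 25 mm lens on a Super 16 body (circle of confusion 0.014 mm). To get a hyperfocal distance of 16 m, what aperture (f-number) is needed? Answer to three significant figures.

Rearrange H = f²/(N·c) + f for N: N = f² / ((H − f)·c).
N = 25² / ((16000 − 25) × 0.014) = 625 / 223.7 ≈ 2.79.

f/2.79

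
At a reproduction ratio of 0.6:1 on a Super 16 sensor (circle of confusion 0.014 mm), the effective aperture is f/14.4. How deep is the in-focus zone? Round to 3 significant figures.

1.12 mm

At magnification m, DoF ≈ 2·N_eff·c/m² = 2 × 14.4 × 0.014 / 0.6² = 0.4032 / 0.36 ≈ 1.12 mm.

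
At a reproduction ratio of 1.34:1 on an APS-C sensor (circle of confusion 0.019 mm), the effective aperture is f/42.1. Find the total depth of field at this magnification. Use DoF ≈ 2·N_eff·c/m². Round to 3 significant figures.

0.891 mm

At magnification m, DoF ≈ 2·N_eff·c/m² = 2 × 42.1 × 0.019 / 1.34² = 1.6 / 1.796 ≈ 0.891 mm.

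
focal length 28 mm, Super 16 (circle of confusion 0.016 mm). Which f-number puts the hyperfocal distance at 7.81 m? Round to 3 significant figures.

Rearrange H = f²/(N·c) + f for N: N = f² / ((H − f)·c).
N = 28² / ((7810 − 28) × 0.016) = 784 / 124.5 ≈ 6.30.

f/6.30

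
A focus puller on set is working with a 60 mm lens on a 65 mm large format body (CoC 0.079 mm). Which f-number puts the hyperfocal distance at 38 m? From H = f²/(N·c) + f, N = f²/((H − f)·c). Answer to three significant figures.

Rearrange H = f²/(N·c) + f for N: N = f² / ((H − f)·c).
N = 60² / ((38000 − 60) × 0.079) = 3600 / 2997 ≈ 1.20.

f/1.20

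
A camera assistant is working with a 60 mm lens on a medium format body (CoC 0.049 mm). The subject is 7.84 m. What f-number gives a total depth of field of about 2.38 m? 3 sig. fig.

f/1.40

Write h = H − f = f²/(N·c). The thin-lens limits are Dn = s·h/(h + (s−f)) and Df = s·h/(h − (s−f)), so DoF = Df − Dn = 2·s·(s−f)·h / (h² − (s−f)²).
That is a quadratic in h: DoF·h² − 2·s·(s−f)·h − DoF·(s−f)² = 0 ⇒ h = (s−f)·(s + √(s² + DoF²)) / DoF = 7780 × (7840 + √(7840² + 2380²)) / 2380 = 7780 × (7840 + 8193.29) / 2380 ≈ 52411 mm.
Then N = f²/(c·h) = 60² / (0.049 × 52411) = 3600 / 2568.2 ≈ 1.40.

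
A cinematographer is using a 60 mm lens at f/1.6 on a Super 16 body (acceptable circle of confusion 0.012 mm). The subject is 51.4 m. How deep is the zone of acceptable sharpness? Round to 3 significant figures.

30.4 m

Hyperfocal distance H = f²/(N·c) + f = 60²/(1.6 × 0.012) + 60 = 3600/0.0192 + 60 ≈ 187560.0 mm ≈ 187.6 m.
Near limit Dn = s·(H − f)/(H + s − 2f) = 51400 × (187560.0 − 60) / (187560.0 + 51400 − 2 × 60) = 51400 × 187500.0 / 238840.0 ≈ 40351 mm.
Far limit Df = s·(H − f)/(H − s) = 51400 × (187560.0 − 60) / (187560.0 − 51400) = 51400 × 187500.0 / 136160.0 ≈ 70781 mm.
Depth of field = Df − Dn = 70781 − 40351 ≈ 30430 mm ≈ 30.4 m.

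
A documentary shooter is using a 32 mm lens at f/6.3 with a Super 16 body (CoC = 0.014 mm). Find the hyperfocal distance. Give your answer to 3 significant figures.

11.6 m

Hyperfocal distance H = f²/(N·c) + f = 32²/(6.3 × 0.014) + 32 = 1024/0.0882 + 32 ≈ 11642.0 mm ≈ 11.6 m.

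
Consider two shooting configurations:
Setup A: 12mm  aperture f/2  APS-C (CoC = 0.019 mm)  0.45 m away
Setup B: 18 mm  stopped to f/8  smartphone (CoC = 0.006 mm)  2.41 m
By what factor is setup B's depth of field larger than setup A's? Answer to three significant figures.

Setup A: H = 12²/(2×0.019) + 12 ≈ 3801.5 mm; DoF = Df − Dn = 508.81 − 403.38 ≈ 105.43 mm.
Setup B: H = 18²/(8×0.006) + 18 ≈ 6768.0 mm; DoF = Df − Dn = 3732.8 − 1779.4 ≈ 1953.4 mm.
Ratio = 1953.4 / 105.43 ≈ 18.5.

18.5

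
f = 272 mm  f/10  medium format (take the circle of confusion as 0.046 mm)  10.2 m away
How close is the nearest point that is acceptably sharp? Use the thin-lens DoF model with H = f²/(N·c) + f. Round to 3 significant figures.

9.61 m

Hyperfocal distance H = f²/(N·c) + f = 272²/(10 × 0.046) + 272 = 73984/0.46 + 272 ≈ 161106.8 mm ≈ 161.1 m.
Near limit Dn = s·(H − f)/(H + s − 2f) = 10200 × (161106.8 − 272) / (161106.8 + 10200 − 2 × 272) = 10200 × 160834.8 / 170762.8 ≈ 9607.0 mm ≈ 9.61 m.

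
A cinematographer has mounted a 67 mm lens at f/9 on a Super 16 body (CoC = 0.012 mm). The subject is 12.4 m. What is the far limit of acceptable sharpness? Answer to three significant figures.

Hyperfocal distance H = f²/(N·c) + f = 67²/(9 × 0.012) + 67 = 4489/0.108 + 67 ≈ 41631.8 mm ≈ 41.63 m.
Far limit Df = s·(H − f)/(H − s) = 12400 × (41631.8 − 67) / (41631.8 − 12400) = 12400 × 41564.8 / 29231.8 ≈ 17632 mm ≈ 17.6 m.

17.6 m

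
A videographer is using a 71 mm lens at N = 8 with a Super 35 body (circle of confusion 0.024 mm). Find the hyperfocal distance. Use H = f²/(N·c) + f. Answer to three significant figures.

Hyperfocal distance H = f²/(N·c) + f = 71²/(8 × 0.024) + 71 = 5041/0.192 + 71 ≈ 26326.2 mm ≈ 26.3 m.

26.3 m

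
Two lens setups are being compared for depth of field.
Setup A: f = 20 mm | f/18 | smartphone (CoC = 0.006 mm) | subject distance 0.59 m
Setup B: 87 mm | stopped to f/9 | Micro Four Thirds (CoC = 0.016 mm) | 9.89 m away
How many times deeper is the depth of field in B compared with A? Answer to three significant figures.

20.5

Setup A: H = 20²/(18×0.006) + 20 ≈ 3723.7 mm; DoF = Df − Dn = 697.32 − 511.31 ≈ 186.01 mm.
Setup B: H = 87²/(9×0.016) + 87 ≈ 52649.5 mm; DoF = Df − Dn = 12157.4 − 8335.4 ≈ 3822.0 mm.
Ratio = 3822.0 / 186.01 ≈ 20.5.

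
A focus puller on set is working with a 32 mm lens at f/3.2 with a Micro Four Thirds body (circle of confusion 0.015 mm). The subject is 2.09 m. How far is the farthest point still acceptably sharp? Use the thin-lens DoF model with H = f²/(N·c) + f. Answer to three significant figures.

2.31 m

Hyperfocal distance H = f²/(N·c) + f = 32²/(3.2 × 0.015) + 32 = 1024/0.048 + 32 ≈ 21365.3 mm ≈ 21.37 m.
Far limit Df = s·(H − f)/(H − s) = 2090 × (21365.3 − 32) / (21365.3 − 2090) = 2090 × 21333.3 / 19275.3 ≈ 2313.1 mm ≈ 2.31 m.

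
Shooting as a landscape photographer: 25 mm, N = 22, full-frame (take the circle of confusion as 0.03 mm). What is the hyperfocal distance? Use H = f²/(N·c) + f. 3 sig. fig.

0.972 m

Hyperfocal distance H = f²/(N·c) + f = 25²/(22 × 0.03) + 25 = 625/0.66 + 25 ≈ 972.0 mm ≈ 0.972 m.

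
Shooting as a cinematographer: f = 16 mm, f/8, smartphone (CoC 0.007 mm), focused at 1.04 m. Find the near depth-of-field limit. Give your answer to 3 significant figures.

0.850 m

Hyperfocal distance H = f²/(N·c) + f = 16²/(8 × 0.007) + 16 = 256/0.056 + 16 ≈ 4587.4 mm ≈ 4.587 m.
Near limit Dn = s·(H − f)/(H + s − 2f) = 1040 × (4587.4 − 16) / (4587.4 + 1040 − 2 × 16) = 1040 × 4571.4 / 5595.4 ≈ 849.67 mm ≈ 0.850 m.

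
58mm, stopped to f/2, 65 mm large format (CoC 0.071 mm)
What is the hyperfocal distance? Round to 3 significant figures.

Hyperfocal distance H = f²/(N·c) + f = 58²/(2 × 0.071) + 58 = 3364/0.142 + 58 ≈ 23748.1 mm ≈ 23.7 m.

23.7 m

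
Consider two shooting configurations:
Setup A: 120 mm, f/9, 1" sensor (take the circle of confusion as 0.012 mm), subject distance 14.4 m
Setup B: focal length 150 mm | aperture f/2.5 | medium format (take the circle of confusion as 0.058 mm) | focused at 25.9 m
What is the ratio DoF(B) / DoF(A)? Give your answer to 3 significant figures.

Setup A: H = 120²/(9×0.012) + 120 ≈ 133453.3 mm; DoF = Df − Dn = 16127.2 − 13007.0 ≈ 3120.2 mm.
Setup B: H = 150²/(2.5×0.058) + 150 ≈ 155322.4 mm; DoF = Df − Dn = 31053.1 − 22213.8 ≈ 8839.3 mm.
Ratio = 8839.3 / 3120.2 ≈ 2.83.

2.83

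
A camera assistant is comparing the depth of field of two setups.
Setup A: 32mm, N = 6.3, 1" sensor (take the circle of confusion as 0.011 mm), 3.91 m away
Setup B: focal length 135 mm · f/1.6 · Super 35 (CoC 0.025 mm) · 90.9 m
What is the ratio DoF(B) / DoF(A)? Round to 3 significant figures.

17.1

Setup A: H = 32²/(6.3×0.011) + 32 ≈ 14808.3 mm; DoF = Df − Dn = 5301.3 − 3097.2 ≈ 2204.1 mm.
Setup B: H = 135²/(1.6×0.025) + 135 ≈ 455760.0 mm; DoF = Df − Dn = 113513 − 75800 ≈ 37713 mm.
Ratio = 37713 / 2204.1 ≈ 17.1.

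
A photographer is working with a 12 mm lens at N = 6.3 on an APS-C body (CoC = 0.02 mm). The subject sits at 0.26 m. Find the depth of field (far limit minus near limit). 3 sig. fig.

Hyperfocal distance H = f²/(N·c) + f = 12²/(6.3 × 0.02) + 12 = 144/0.126 + 12 ≈ 1154.9 mm ≈ 1.155 m.
Near limit Dn = s·(H − f)/(H + s − 2f) = 260 × (1154.9 − 12) / (1154.9 + 260 − 2 × 12) = 260 × 1142.9 / 1390.9 ≈ 213.64 mm.
Far limit Df = s·(H − f)/(H − s) = 260 × (1154.9 − 12) / (1154.9 − 260) = 260 × 1142.9 / 894.9 ≈ 332.06 mm.
Depth of field = Df − Dn = 332.06 − 213.64 ≈ 118.42 mm.

118 mm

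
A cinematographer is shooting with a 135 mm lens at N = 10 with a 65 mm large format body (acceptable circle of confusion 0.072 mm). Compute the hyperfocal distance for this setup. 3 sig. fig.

Hyperfocal distance H = f²/(N·c) + f = 135²/(10 × 0.072) + 135 = 18225/0.72 + 135 ≈ 25447.5 mm ≈ 25.4 m.

25.4 m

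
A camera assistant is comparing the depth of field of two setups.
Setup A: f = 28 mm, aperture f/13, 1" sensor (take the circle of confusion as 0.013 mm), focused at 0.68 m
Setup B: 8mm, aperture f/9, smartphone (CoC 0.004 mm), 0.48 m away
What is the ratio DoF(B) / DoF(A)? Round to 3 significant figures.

Setup A: H = 28²/(13×0.013) + 28 ≈ 4667.1 mm; DoF = Df − Dn = 791.20 − 596.21 ≈ 194.99 mm.
Setup B: H = 8²/(9×0.004) + 8 ≈ 1785.8 mm; DoF = Df − Dn = 653.51 − 379.30 ≈ 274.21 mm.
Ratio = 274.21 / 194.99 ≈ 1.41.

1.41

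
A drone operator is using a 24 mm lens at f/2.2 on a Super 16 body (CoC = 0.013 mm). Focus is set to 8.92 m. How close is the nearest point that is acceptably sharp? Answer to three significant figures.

6.19 m

Hyperfocal distance H = f²/(N·c) + f = 24²/(2.2 × 0.013) + 24 = 576/0.0286 + 24 ≈ 20163.9 mm ≈ 20.16 m.
Near limit Dn = s·(H − f)/(H + s − 2f) = 8920 × (20163.9 − 24) / (20163.9 + 8920 − 2 × 24) = 8920 × 20139.9 / 29035.9 ≈ 6187.1 mm ≈ 6.19 m.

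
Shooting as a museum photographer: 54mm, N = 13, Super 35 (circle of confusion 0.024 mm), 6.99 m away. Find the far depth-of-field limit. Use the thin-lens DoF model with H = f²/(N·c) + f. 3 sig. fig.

Hyperfocal distance H = f²/(N·c) + f = 54²/(13 × 0.024) + 54 = 2916/0.312 + 54 ≈ 9400.2 mm ≈ 9.400 m.
Far limit Df = s·(H − f)/(H − s) = 6990 × (9400.2 − 54) / (9400.2 − 6990) = 6990 × 9346.2 / 2410.2 ≈ 27106 mm ≈ 27.1 m.

27.1 m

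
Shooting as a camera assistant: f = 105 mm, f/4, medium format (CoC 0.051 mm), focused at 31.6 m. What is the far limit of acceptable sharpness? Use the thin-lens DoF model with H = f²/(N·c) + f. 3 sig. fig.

75.7 m

Hyperfocal distance H = f²/(N·c) + f = 105²/(4 × 0.051) + 105 = 11025/0.204 + 105 ≈ 54149.1 mm ≈ 54.15 m.
Far limit Df = s·(H − f)/(H − s) = 31600 × (54149.1 − 105) / (54149.1 − 31600) = 31600 × 54044.1 / 22549.1 ≈ 75737 mm ≈ 75.7 m.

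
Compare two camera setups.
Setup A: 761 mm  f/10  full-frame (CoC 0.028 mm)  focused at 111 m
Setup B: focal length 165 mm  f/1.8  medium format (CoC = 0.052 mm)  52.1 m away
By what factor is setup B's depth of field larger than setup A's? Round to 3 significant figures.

1.62

Setup A: H = 761²/(10×0.028) + 761 ≈ 2069050.3 mm; DoF = Df − Dn = 117249 − 105383 ≈ 11866 mm.
Setup B: H = 165²/(1.8×0.052) + 165 ≈ 291030.4 mm; DoF = Df − Dn = 63425 − 44207 ≈ 19218 mm.
Ratio = 19218 / 11866 ≈ 1.62.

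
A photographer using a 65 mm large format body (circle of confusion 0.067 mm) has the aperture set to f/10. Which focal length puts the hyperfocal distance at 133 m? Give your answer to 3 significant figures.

298 mm

From H = f²/(N·c) + f, with f ≪ H: f ≈ √(H·N·c) = √(133000 × 10 × 0.067) = √89110 ≈ 298.5 mm.
Exact: f² + N·c·f − N·c·H = 0 ⇒ f = (−N·c + √((N·c)² + 4·N·c·H))/2 = (−0.67 + √356440)/2 ≈ 298.18 mm ≈ 298 mm.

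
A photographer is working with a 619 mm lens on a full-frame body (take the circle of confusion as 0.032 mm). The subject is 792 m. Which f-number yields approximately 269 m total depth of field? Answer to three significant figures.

Write h = H − f = f²/(N·c). The thin-lens limits are Dn = s·h/(h + (s−f)) and Df = s·h/(h − (s−f)), so DoF = Df − Dn = 2·s·(s−f)·h / (h² − (s−f)²).
That is a quadratic in h: DoF·h² − 2·s·(s−f)·h − DoF·(s−f)² = 0 ⇒ h = (s−f)·(s + √(s² + DoF²)) / DoF = 791381 × (792000 + √(792000² + 269000²)) / 269000 = 791381 × (792000 + 836436) / 269000 ≈ 4790755 mm.
Then N = f²/(c·h) = 619² / (0.032 × 4790755) = 383161 / 153304 ≈ 2.50.

f/2.50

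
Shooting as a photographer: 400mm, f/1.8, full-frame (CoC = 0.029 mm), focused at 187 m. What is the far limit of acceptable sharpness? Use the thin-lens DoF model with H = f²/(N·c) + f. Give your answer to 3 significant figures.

Hyperfocal distance H = f²/(N·c) + f = 400²/(1.8 × 0.029) + 400 = 160000/0.0522 + 400 ≈ 3065534.1 mm ≈ 3066 m.
Far limit Df = s·(H − f)/(H − s) = 187000 × (3065534.1 − 400) / (3065534.1 − 187000) = 187000 × 3065134.1 / 2878534.1 ≈ 199122 mm ≈ 199 m.

199 m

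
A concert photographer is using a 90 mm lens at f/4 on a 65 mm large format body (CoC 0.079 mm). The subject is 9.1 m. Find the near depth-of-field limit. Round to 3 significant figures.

Hyperfocal distance H = f²/(N·c) + f = 90²/(4 × 0.079) + 90 = 8100/0.316 + 90 ≈ 25722.9 mm ≈ 25.72 m.
Near limit Dn = s·(H − f)/(H + s − 2f) = 9100 × (25722.9 − 90) / (25722.9 + 9100 − 2 × 90) = 9100 × 25632.9 / 34642.9 ≈ 6733.3 mm ≈ 6.73 m.

6.73 m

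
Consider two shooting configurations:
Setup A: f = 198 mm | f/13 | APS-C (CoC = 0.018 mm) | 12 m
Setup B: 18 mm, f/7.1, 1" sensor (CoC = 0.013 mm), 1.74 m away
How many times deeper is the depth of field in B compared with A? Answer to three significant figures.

1.32

Setup A: H = 198²/(13×0.018) + 198 ≈ 167736.5 mm; DoF = Df − Dn = 12909.4 − 11210.3 ≈ 1699.1 mm.
Setup B: H = 18²/(7.1×0.013) + 18 ≈ 3528.3 mm; DoF = Df − Dn = 3415.5 − 1167.3 ≈ 2248.2 mm.
Ratio = 2248.2 / 1699.1 ≈ 1.32.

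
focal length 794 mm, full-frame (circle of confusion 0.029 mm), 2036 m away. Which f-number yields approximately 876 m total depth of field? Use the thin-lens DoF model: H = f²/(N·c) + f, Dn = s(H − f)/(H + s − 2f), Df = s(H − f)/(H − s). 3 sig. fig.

Write h = H − f = f²/(N·c). The thin-lens limits are Dn = s·h/(h + (s−f)) and Df = s·h/(h − (s−f)), so DoF = Df − Dn = 2·s·(s−f)·h / (h² − (s−f)²).
That is a quadratic in h: DoF·h² − 2·s·(s−f)·h − DoF·(s−f)² = 0 ⇒ h = (s−f)·(s + √(s² + DoF²)) / DoF = 2035206 × (2036000 + √(2036000² + 876000²)) / 876000 = 2035206 × (2036000 + 2216455) / 876000 ≈ 9879705 mm.
Then N = f²/(c·h) = 794² / (0.029 × 9879705) = 630436 / 286511 ≈ 2.20.

f/2.20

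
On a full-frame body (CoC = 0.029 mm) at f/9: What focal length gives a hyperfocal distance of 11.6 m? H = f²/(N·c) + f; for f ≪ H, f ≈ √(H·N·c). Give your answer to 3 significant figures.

From H = f²/(N·c) + f, with f ≪ H: f ≈ √(H·N·c) = √(11600 × 9 × 0.029) = √3027.6 ≈ 55.02 mm.
Exact: f² + N·c·f − N·c·H = 0 ⇒ f = (−N·c + √((N·c)² + 4·N·c·H))/2 = (−0.261 + √12110)/2 ≈ 54.893 mm ≈ 54.9 mm.

54.9 mm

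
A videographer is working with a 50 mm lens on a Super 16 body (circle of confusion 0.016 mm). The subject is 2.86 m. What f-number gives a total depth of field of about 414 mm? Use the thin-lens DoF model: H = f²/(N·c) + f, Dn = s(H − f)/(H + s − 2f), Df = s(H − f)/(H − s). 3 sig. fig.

f/4

Write h = H − f = f²/(N·c). The thin-lens limits are Dn = s·h/(h + (s−f)) and Df = s·h/(h − (s−f)), so DoF = Df − Dn = 2·s·(s−f)·h / (h² − (s−f)²).
That is a quadratic in h: DoF·h² − 2·s·(s−f)·h − DoF·(s−f)² = 0 ⇒ h = (s−f)·(s + √(s² + DoF²)) / DoF = 2810 × (2860 + √(2860² + 414²)) / 414 = 2810 × (2860 + 2889.81) / 414 ≈ 39026 mm.
Then N = f²/(c·h) = 50² / (0.016 × 39026) = 2500 / 624.42 ≈ 4.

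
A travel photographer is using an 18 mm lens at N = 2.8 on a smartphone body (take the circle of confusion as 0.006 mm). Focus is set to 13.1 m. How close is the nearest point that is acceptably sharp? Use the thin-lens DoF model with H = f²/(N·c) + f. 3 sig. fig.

7.81 m

Hyperfocal distance H = f²/(N·c) + f = 18²/(2.8 × 0.006) + 18 = 324/0.0168 + 18 ≈ 19303.7 mm ≈ 19.30 m.
Near limit Dn = s·(H − f)/(H + s − 2f) = 13100 × (19303.7 − 18) / (19303.7 + 13100 − 2 × 18) = 13100 × 19285.7 / 32367.7 ≈ 7805.4 mm ≈ 7.81 m.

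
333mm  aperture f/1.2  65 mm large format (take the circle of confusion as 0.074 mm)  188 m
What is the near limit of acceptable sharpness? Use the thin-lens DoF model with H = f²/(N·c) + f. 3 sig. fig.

163 m

Hyperfocal distance H = f²/(N·c) + f = 333²/(1.2 × 0.074) + 333 = 110889/0.0888 + 333 ≈ 1249083.0 mm ≈ 1249 m.
Near limit Dn = s·(H − f)/(H + s − 2f) = 188000 × (1249083.0 − 333) / (1249083.0 + 188000 − 2 × 333) = 188000 × 1248750.0 / 1436417.0 ≈ 163438 mm ≈ 163 m.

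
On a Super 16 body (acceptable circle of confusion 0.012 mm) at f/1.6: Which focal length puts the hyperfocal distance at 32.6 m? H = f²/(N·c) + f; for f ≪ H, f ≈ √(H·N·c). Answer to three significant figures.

25.0 mm

From H = f²/(N·c) + f, with f ≪ H: f ≈ √(H·N·c) = √(32600 × 1.6 × 0.012) = √625.92 ≈ 25.02 mm.
The +f correction barely moves this — solving exactly, f² + N·c·f − N·c·H = 0 ⇒ f = (−N·c + √((N·c)² + 4·N·c·H))/2 = (−0.0192 + √2503.7)/2 ≈ 25.009 mm, so f ≈ 25.0 mm.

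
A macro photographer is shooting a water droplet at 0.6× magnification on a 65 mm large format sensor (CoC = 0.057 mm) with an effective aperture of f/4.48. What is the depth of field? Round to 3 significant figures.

1.42 mm

At magnification m, DoF ≈ 2·N_eff·c/m² = 2 × 4.48 × 0.057 / 0.6² = 0.5107 / 0.36 ≈ 1.42 mm.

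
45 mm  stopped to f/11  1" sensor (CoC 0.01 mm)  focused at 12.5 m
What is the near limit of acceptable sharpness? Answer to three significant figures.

7.46 m

Hyperfocal distance H = f²/(N·c) + f = 45²/(11 × 0.01) + 45 = 2025/0.11 + 45 ≈ 18454.1 mm ≈ 18.45 m.
Near limit Dn = s·(H − f)/(H + s − 2f) = 12500 × (18454.1 − 45) / (18454.1 + 12500 − 2 × 45) = 12500 × 18409.1 / 30864.1 ≈ 7455.7 mm ≈ 7.46 m.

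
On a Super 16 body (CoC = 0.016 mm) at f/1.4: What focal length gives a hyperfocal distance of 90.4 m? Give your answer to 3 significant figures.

From H = f²/(N·c) + f, with f ≪ H: f ≈ √(H·N·c) = √(90400 × 1.4 × 0.016) = √2025.0 ≈ 45.00 mm.
The +f correction barely moves this — solving exactly, f² + N·c·f − N·c·H = 0 ⇒ f = (−N·c + √((N·c)² + 4·N·c·H))/2 = (−0.0224 + √8099.8)/2 ≈ 44.988 mm, so f ≈ 45.0 mm.

45.0 mm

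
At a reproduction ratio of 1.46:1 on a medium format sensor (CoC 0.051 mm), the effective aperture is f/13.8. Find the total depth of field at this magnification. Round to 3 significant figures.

At magnification m, DoF ≈ 2·N_eff·c/m² = 2 × 13.8 × 0.051 / 1.46² = 1.408 / 2.132 ≈ 0.66 mm.

0.660 mm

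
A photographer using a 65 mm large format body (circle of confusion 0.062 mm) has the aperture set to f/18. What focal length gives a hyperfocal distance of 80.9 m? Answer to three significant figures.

From H = f²/(N·c) + f, with f ≪ H: f ≈ √(H·N·c) = √(80900 × 18 × 0.062) = √90284 ≈ 300.5 mm.
Exact: f² + N·c·f − N·c·H = 0 ⇒ f = (−N·c + √((N·c)² + 4·N·c·H))/2 = (−1.116 + √361139)/2 ≈ 299.92 mm ≈ 300 mm.

300 mm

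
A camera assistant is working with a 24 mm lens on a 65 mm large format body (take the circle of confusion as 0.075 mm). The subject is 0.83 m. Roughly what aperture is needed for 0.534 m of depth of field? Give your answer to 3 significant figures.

Write h = H − f = f²/(N·c). The thin-lens limits are Dn = s·h/(h + (s−f)) and Df = s·h/(h − (s−f)), so DoF = Df − Dn = 2·s·(s−f)·h / (h² − (s−f)²).
That is a quadratic in h: DoF·h² − 2·s·(s−f)·h − DoF·(s−f)² = 0 ⇒ h = (s−f)·(s + √(s² + DoF²)) / DoF = 806 × (830 + √(830² + 534²)) / 534 = 806 × (830 + 986.943) / 534 ≈ 2742.4 mm.
Then N = f²/(c·h) = 24² / (0.075 × 2742.4) = 576 / 205.68 ≈ 2.80.

f/2.80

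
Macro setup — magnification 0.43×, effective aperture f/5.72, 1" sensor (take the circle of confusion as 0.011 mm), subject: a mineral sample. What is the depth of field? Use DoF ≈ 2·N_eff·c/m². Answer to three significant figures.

0.681 mm

At magnification m, DoF ≈ 2·N_eff·c/m² = 2 × 5.72 × 0.011 / 0.43² = 0.1258 / 0.1849 ≈ 0.681 mm.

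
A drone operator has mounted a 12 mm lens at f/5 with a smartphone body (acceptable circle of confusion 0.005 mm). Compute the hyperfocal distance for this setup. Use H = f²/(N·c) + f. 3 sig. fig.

Hyperfocal distance H = f²/(N·c) + f = 12²/(5 × 0.005) + 12 = 144/0.025 + 12 ≈ 5772.0 mm ≈ 5.77 m.

5.77 m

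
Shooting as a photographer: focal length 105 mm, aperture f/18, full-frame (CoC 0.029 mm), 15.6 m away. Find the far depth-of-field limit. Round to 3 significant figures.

58.6 m

Hyperfocal distance H = f²/(N·c) + f = 105²/(18 × 0.029) + 105 = 11025/0.522 + 105 ≈ 21225.7 mm ≈ 21.23 m.
Far limit Df = s·(H − f)/(H − s) = 15600 × (21225.7 − 105) / (21225.7 − 15600) = 15600 × 21120.7 / 5625.7 ≈ 58568 mm ≈ 58.6 m.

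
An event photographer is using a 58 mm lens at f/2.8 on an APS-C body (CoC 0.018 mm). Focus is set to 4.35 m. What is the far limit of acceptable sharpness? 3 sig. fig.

4.65 m

Hyperfocal distance H = f²/(N·c) + f = 58²/(2.8 × 0.018) + 58 = 3364/0.0504 + 58 ≈ 66804.0 mm ≈ 66.80 m.
Far limit Df = s·(H − f)/(H − s) = 4350 × (66804.0 − 58) / (66804.0 − 4350) = 4350 × 66746.0 / 62454.0 ≈ 4648.9 mm ≈ 4.65 m.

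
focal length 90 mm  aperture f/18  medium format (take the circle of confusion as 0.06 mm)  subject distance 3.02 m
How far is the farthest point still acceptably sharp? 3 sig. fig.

Hyperfocal distance H = f²/(N·c) + f = 90²/(18 × 0.06) + 90 = 8100/1.08 + 90 ≈ 7590.0 mm ≈ 7.590 m.
Far limit Df = s·(H − f)/(H − s) = 3020 × (7590.0 − 90) / (7590.0 − 3020) = 3020 × 7500.0 / 4570.0 ≈ 4956.2 mm ≈ 4.96 m.

4.96 m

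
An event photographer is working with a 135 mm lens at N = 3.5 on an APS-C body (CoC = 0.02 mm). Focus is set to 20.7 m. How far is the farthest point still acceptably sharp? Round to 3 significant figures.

22.5 m

Hyperfocal distance H = f²/(N·c) + f = 135²/(3.5 × 0.02) + 135 = 18225/0.07 + 135 ≈ 260492.1 mm ≈ 260.5 m.
Far limit Df = s·(H − f)/(H − s) = 20700 × (260492.1 − 135) / (260492.1 − 20700) = 20700 × 260357.1 / 239792.1 ≈ 22475 mm ≈ 22.5 m.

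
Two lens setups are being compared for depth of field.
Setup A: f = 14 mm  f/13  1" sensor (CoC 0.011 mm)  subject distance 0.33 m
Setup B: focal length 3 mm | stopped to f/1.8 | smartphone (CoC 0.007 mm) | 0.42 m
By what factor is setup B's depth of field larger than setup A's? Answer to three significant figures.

Setup A: H = 14²/(13×0.011) + 14 ≈ 1384.6 mm; DoF = Df − Dn = 428.88 − 268.17 ≈ 160.71 mm.
Setup B: H = 3²/(1.8×0.007) + 3 ≈ 717.3 mm; DoF = Df − Dn = 1009.13 − 265.18 ≈ 743.95 mm.
Ratio = 743.95 / 160.71 ≈ 4.63.

4.63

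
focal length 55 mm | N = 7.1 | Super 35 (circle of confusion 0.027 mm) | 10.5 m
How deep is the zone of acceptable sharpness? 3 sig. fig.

Hyperfocal distance H = f²/(N·c) + f = 55²/(7.1 × 0.027) + 55 = 3025/0.1917 + 55 ≈ 15834.9 mm ≈ 15.83 m.
Near limit Dn = s·(H − f)/(H + s − 2f) = 10500 × (15834.9 − 55) / (15834.9 + 10500 − 2 × 55) = 10500 × 15779.9 / 26224.9 ≈ 6318 mm.
Far limit Df = s·(H − f)/(H − s) = 10500 × (15834.9 − 55) / (15834.9 − 10500) = 10500 × 15779.9 / 5334.9 ≈ 31058 mm.
Depth of field = Df − Dn = 31058 − 6318 ≈ 24740 mm ≈ 24.7 m.

24.7 m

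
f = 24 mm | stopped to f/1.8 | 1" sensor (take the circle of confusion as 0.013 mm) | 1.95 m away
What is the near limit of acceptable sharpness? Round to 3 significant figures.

1.81 m

Hyperfocal distance H = f²/(N·c) + f = 24²/(1.8 × 0.013) + 24 = 576/0.0234 + 24 ≈ 24639.4 mm ≈ 24.64 m.
Near limit Dn = s·(H − f)/(H + s − 2f) = 1950 × (24639.4 − 24) / (24639.4 + 1950 − 2 × 24) = 1950 × 24615.4 / 26541.4 ≈ 1808.5 mm ≈ 1.81 m.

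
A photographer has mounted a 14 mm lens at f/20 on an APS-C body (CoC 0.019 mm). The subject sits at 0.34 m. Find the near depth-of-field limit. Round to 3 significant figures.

208 mm

Hyperfocal distance H = f²/(N·c) + f = 14²/(20 × 0.019) + 14 = 196/0.38 + 14 ≈ 529.8 mm ≈ 0.530 m.
Near limit Dn = s·(H − f)/(H + s − 2f) = 340 × (529.8 − 14) / (529.8 + 340 − 2 × 14) = 340 × 515.8 / 841.8 ≈ 208.33 mm.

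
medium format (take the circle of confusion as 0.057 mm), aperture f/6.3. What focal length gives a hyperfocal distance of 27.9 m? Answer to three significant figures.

From H = f²/(N·c) + f, with f ≪ H: f ≈ √(H·N·c) = √(27900 × 6.3 × 0.057) = √10019 ≈ 100.1 mm.
Exact: f² + N·c·f − N·c·H = 0 ⇒ f = (−N·c + √((N·c)² + 4·N·c·H))/2 = (−0.3591 + √40076)/2 ≈ 99.915 mm ≈ 99.9 mm.

99.9 mm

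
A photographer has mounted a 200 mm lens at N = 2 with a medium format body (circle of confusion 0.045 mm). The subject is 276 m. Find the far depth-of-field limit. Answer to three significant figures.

727 m

Hyperfocal distance H = f²/(N·c) + f = 200²/(2 × 0.045) + 200 = 40000/0.09 + 200 ≈ 444644.4 mm ≈ 444.6 m.
Far limit Df = s·(H − f)/(H − s) = 276000 × (444644.4 − 200) / (444644.4 − 276000) = 276000 × 444444.4 / 168644.4 ≈ 727369 mm ≈ 727 m.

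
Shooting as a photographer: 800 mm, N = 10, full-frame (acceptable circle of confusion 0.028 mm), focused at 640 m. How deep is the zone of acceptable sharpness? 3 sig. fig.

388 m

Hyperfocal distance H = f²/(N·c) + f = 800²/(10 × 0.028) + 800 = 640000/0.28 + 800 ≈ 2286514.3 mm ≈ 2287 m.
Near limit Dn = s·(H − f)/(H + s − 2f) = 640000 × (2286514.3 − 800) / (2286514.3 + 640000 − 2 × 800) = 640000 × 2285714.3 / 2924914.3 ≈ 500137 mm.
Far limit Df = s·(H − f)/(H − s) = 640000 × (2286514.3 − 800) / (2286514.3 − 640000) = 640000 × 2285714.3 / 1646514.3 ≈ 888457 mm.
Depth of field = Df − Dn = 888457 − 500137 ≈ 388320 mm ≈ 388 m.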